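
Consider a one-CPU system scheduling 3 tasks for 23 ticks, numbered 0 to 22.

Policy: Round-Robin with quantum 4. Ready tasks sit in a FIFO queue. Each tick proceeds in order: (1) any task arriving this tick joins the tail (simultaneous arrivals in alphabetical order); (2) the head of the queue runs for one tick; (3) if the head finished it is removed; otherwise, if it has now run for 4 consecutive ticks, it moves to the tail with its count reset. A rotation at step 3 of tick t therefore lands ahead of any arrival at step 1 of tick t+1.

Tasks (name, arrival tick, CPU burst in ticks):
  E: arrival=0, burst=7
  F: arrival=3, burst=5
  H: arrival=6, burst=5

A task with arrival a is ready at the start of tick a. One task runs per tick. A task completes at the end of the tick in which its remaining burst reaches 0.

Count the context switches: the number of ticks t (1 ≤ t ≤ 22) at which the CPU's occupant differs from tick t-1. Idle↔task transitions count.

context switches = 6

t=0: queue=[E] q_used=0 → run E
t=1: queue=[E] q_used=1 → run E
t=2: queue=[E] q_used=2 → run E
t=3: queue=[E,F] q_used=3 → run E
t=4: queue=[F,E] q_used=0 → run F
t=5: queue=[F,E] q_used=1 → run F
t=6: queue=[F,E,H] q_used=2 → run F
t=7: queue=[F,E,H] q_used=3 → run F
t=8: queue=[E,H,F] q_used=0 → run E
t=9: queue=[E,H,F] q_used=1 → run E
t=10: queue=[E,H,F] q_used=2 → run E
t=11: queue=[H,F] q_used=0 → run H
t=12: queue=[H,F] q_used=1 → run H
t=13: queue=[H,F] q_used=2 → run H
t=14: queue=[H,F] q_used=3 → run H
t=15: queue=[F,H] q_used=0 → run F
t=16: queue=[H] q_used=0 → run H
t=17: (idle)
t=18: (idle)
t=19: (idle)
t=20: (idle)
t=21: (idle)
t=22: (idle)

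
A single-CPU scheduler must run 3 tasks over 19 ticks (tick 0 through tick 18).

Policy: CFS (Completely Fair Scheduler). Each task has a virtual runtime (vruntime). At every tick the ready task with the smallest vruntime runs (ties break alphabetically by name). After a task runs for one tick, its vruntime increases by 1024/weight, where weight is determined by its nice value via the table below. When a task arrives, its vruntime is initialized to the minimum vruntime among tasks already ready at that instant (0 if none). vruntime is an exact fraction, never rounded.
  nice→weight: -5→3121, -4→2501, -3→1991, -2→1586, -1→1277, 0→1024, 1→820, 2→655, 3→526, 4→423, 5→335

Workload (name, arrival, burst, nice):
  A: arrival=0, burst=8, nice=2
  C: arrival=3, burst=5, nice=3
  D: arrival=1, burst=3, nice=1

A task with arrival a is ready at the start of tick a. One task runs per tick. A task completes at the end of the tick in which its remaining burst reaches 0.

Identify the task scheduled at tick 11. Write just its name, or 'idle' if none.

t=0: vr[A=0] → run A
t=1: vr[A=1024/655 D=1024/655] → run A
t=2: vr[A=2048/655 D=1024/655] → run D
t=3: vr[A=2048/655 C=15104/5371 D=15104/5371] → run C
t=4: vr[A=2048/655 C=6722304/1412573 D=15104/5371] → run D
t=5: vr[A=2048/655 C=6722304/1412573 D=109056/26855] → run A
t=6: vr[A=3072/655 C=6722304/1412573 D=109056/26855] → run D
t=7: vr[A=3072/655 C=6722304/1412573] → run A
t=8: vr[A=4096/655 C=6722304/1412573] → run C
t=9: vr[A=4096/655 C=9472256/1412573] → run A
t=10: vr[A=1024/131 C=9472256/1412573] → run C
t=11: vr[A=1024/131 C=12222208/1412573] → run A
t=12: vr[A=6144/655 C=12222208/1412573] → run C
t=13: vr[A=6144/655 C=14972160/1412573] → run A
t=14: vr[A=7168/655 C=14972160/1412573] → run C
t=15: vr[A=7168/655] → run A
t=16: (idle)
t=17: (idle)
t=18: (idle)

running at tick 11 = A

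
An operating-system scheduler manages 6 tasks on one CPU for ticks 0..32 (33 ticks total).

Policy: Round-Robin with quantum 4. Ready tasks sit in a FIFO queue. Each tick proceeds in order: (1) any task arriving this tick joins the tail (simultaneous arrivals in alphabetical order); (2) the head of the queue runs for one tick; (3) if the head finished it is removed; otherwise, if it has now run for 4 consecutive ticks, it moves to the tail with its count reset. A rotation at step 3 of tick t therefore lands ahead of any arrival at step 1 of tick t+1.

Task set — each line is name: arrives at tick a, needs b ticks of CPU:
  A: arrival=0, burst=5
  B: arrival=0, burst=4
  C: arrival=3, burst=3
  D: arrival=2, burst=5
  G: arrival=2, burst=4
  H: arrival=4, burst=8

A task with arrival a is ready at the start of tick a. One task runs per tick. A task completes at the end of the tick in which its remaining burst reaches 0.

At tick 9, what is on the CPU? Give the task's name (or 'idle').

t=0: queue=[A,B] q_used=0 → run A
t=1: queue=[A,B] q_used=1 → run A
t=2: queue=[A,B,D,G] q_used=2 → run A
t=3: queue=[A,B,D,G,C] q_used=3 → run A
t=4: queue=[B,D,G,C,A,H] q_used=0 → run B
t=5: queue=[B,D,G,C,A,H] q_used=1 → run B
t=6: queue=[B,D,G,C,A,H] q_used=2 → run B
t=7: queue=[B,D,G,C,A,H] q_used=3 → run B
t=8: queue=[D,G,C,A,H] q_used=0 → run D
t=9: queue=[D,G,C,A,H] q_used=1 → run D
t=10: queue=[D,G,C,A,H] q_used=2 → run D
t=11: queue=[D,G,C,A,H] q_used=3 → run D
t=12: queue=[G,C,A,H,D] q_used=0 → run G
t=13: queue=[G,C,A,H,D] q_used=1 → run G
t=14: queue=[G,C,A,H,D] q_used=2 → run G
t=15: queue=[G,C,A,H,D] q_used=3 → run G
t=16: queue=[C,A,H,D] q_used=0 → run C
t=17: queue=[C,A,H,D] q_used=1 → run C
t=18: queue=[C,A,H,D] q_used=2 → run C
t=19: queue=[A,H,D] q_used=0 → run A
t=20: queue=[H,D] q_used=0 → run H
t=21: queue=[H,D] q_used=1 → run H
t=22: queue=[H,D] q_used=2 → run H
t=23: queue=[H,D] q_used=3 → run H
t=24: queue=[D,H] q_used=0 → run D
t=25: queue=[H] q_used=0 → run H
t=26: queue=[H] q_used=1 → run H
t=27: queue=[H] q_used=2 → run H
t=28: queue=[H] q_used=3 → run H
t=29: (idle)
t=30: (idle)
t=31: (idle)
t=32: (idle)

running at tick 9 = D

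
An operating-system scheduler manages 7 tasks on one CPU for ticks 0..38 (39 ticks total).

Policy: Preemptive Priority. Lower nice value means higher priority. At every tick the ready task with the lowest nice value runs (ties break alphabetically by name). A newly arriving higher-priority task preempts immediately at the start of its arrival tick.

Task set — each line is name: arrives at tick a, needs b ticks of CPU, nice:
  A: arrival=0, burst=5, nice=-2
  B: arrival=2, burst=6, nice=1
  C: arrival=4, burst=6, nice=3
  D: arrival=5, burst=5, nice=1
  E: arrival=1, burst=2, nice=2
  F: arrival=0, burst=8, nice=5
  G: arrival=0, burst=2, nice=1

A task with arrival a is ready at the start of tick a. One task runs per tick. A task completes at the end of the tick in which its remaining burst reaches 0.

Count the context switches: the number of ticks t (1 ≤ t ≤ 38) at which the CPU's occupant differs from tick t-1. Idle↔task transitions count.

context switches = 7

t=0: ready={A,F,G} → run A
t=1: ready={A,E,F,G} → run A
t=2: ready={A,B,E,F,G} → run A
t=3: ready={A,B,E,F,G} → run A
t=4: ready={A,B,C,E,F,G} → run A
t=5: ready={B,C,D,E,F,G} → run B
t=6: ready={B,C,D,E,F,G} → run B
t=7: ready={B,C,D,E,F,G} → run B
t=8: ready={B,C,D,E,F,G} → run B
t=9: ready={B,C,D,E,F,G} → run B
t=10: ready={B,C,D,E,F,G} → run B
t=11: ready={C,D,E,F,G} → run D
t=12: ready={C,D,E,F,G} → run D
t=13: ready={C,D,E,F,G} → run D
t=14: ready={C,D,E,F,G} → run D
t=15: ready={C,D,E,F,G} → run D
t=16: ready={C,E,F,G} → run G
t=17: ready={C,E,F,G} → run G
t=18: ready={C,E,F} → run E
t=19: ready={C,E,F} → run E
t=20: ready={C,F} → run C
t=21: ready={C,F} → run C
t=22: ready={C,F} → run C
t=23: ready={C,F} → run C
t=24: ready={C,F} → run C
t=25: ready={C,F} → run C
t=26: ready={F} → run F
t=27: ready={F} → run F
t=28: ready={F} → run F
t=29: ready={F} → run F
t=30: ready={F} → run F
t=31: ready={F} → run F
t=32: ready={F} → run F
t=33: ready={F} → run F
t=34: (idle)
t=35: (idle)
t=36: (idle)
t=37: (idle)
t=38: (idle)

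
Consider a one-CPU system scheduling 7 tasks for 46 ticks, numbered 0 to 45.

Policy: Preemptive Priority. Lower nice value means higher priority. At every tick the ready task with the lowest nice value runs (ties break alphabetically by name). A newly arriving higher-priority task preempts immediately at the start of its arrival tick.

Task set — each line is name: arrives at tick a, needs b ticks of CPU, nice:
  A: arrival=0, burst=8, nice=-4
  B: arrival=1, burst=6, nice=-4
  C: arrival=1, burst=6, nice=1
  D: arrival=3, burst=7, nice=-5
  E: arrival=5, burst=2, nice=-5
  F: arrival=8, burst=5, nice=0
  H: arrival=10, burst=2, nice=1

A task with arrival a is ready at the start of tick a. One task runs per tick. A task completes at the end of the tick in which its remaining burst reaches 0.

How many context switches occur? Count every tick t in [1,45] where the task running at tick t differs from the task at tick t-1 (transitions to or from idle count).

context switches = 8

t=0: ready={A} → run A
t=1: ready={A,B,C} → run A
t=2: ready={A,B,C} → run A
t=3: ready={A,B,C,D} → run D
t=4: ready={A,B,C,D} → run D
t=5: ready={A,B,C,D,E} → run D
t=6: ready={A,B,C,D,E} → run D
t=7: ready={A,B,C,D,E} → run D
t=8: ready={A,B,C,D,E,F} → run D
t=9: ready={A,B,C,D,E,F} → run D
t=10: ready={A,B,C,E,F,H} → run E
t=11: ready={A,B,C,E,F,H} → run E
t=12: ready={A,B,C,F,H} → run A
t=13: ready={A,B,C,F,H} → run A
t=14: ready={A,B,C,F,H} → run A
t=15: ready={A,B,C,F,H} → run A
t=16: ready={A,B,C,F,H} → run A
t=17: ready={B,C,F,H} → run B
t=18: ready={B,C,F,H} → run B
t=19: ready={B,C,F,H} → run B
t=20: ready={B,C,F,H} → run B
t=21: ready={B,C,F,H} → run B
t=22: ready={B,C,F,H} → run B
t=23: ready={C,F,H} → run F
t=24: ready={C,F,H} → run F
t=25: ready={C,F,H} → run F
t=26: ready={C,F,H} → run F
t=27: ready={C,F,H} → run F
t=28: ready={C,H} → run C
t=29: ready={C,H} → run C
t=30: ready={C,H} → run C
t=31: ready={C,H} → run C
t=32: ready={C,H} → run C
t=33: ready={C,H} → run C
t=34: ready={H} → run H
t=35: ready={H} → run H
t=36: (idle)
t=37: (idle)
t=38: (idle)
t=39: (idle)
t=40: (idle)
t=41: (idle)
t=42: (idle)
t=43: (idle)
t=44: (idle)
t=45: (idle)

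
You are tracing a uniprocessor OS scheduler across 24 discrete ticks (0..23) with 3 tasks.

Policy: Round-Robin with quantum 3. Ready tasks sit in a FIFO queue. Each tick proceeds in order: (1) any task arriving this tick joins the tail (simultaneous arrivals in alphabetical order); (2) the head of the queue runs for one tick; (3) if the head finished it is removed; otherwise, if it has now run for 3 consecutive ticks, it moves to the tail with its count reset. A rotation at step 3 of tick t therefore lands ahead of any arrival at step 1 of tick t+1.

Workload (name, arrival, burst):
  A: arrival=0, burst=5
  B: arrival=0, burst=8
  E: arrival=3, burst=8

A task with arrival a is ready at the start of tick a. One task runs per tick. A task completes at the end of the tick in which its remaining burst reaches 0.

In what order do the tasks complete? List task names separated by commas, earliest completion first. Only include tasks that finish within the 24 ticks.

t=0: queue=[A,B] q_used=0 → run A
t=1: queue=[A,B] q_used=1 → run A
t=2: queue=[A,B] q_used=2 → run A
t=3: queue=[B,A,E] q_used=0 → run B
t=4: queue=[B,A,E] q_used=1 → run B
t=5: queue=[B,A,E] q_used=2 → run B
t=6: queue=[A,E,B] q_used=0 → run A
t=7: queue=[A,E,B] q_used=1 → run A
t=8: queue=[E,B] q_used=0 → run E
t=9: queue=[E,B] q_used=1 → run E
t=10: queue=[E,B] q_used=2 → run E
t=11: queue=[B,E] q_used=0 → run B
t=12: queue=[B,E] q_used=1 → run B
t=13: queue=[B,E] q_used=2 → run B
t=14: queue=[E,B] q_used=0 → run E
t=15: queue=[E,B] q_used=1 → run E
t=16: queue=[E,B] q_used=2 → run E
t=17: queue=[B,E] q_used=0 → run B
t=18: queue=[B,E] q_used=1 → run B
t=19: queue=[E] q_used=0 → run E
t=20: queue=[E] q_used=1 → run E
t=21: (idle)
t=22: (idle)
t=23: (idle)

completion order = A, B, E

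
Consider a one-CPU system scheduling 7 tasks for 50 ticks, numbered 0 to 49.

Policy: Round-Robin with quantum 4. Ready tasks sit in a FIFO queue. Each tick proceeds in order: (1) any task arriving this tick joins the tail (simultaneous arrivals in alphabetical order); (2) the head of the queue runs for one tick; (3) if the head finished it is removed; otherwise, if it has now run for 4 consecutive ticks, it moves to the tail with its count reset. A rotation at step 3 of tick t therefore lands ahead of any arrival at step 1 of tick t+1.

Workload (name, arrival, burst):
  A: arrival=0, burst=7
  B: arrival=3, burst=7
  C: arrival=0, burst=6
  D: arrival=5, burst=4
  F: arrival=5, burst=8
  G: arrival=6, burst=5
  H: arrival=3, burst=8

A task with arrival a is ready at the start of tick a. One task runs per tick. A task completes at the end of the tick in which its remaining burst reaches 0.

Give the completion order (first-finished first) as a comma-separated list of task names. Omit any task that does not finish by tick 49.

completion order = A, D, C, B, H, F, G

t=0: queue=[A,C] q_used=0 → run A
t=1: queue=[A,C] q_used=1 → run A
t=2: queue=[A,C] q_used=2 → run A
t=3: queue=[A,C,B,H] q_used=3 → run A
t=4: queue=[C,B,H,A] q_used=0 → run C
t=5: queue=[C,B,H,A,D,F] q_used=1 → run C
t=6: queue=[C,B,H,A,D,F,G] q_used=2 → run C
t=7: queue=[C,B,H,A,D,F,G] q_used=3 → run C
t=8: queue=[B,H,A,D,F,G,C] q_used=0 → run B
t=9: queue=[B,H,A,D,F,G,C] q_used=1 → run B
t=10: queue=[B,H,A,D,F,G,C] q_used=2 → run B
t=11: queue=[B,H,A,D,F,G,C] q_used=3 → run B
t=12: queue=[H,A,D,F,G,C,B] q_used=0 → run H
t=13: queue=[H,A,D,F,G,C,B] q_used=1 → run H
t=14: queue=[H,A,D,F,G,C,B] q_used=2 → run H
t=15: queue=[H,A,D,F,G,C,B] q_used=3 → run H
t=16: queue=[A,D,F,G,C,B,H] q_used=0 → run A
t=17: queue=[A,D,F,G,C,B,H] q_used=1 → run A
t=18: queue=[A,D,F,G,C,B,H] q_used=2 → run A
t=19: queue=[D,F,G,C,B,H] q_used=0 → run D
t=20: queue=[D,F,G,C,B,H] q_used=1 → run D
t=21: queue=[D,F,G,C,B,H] q_used=2 → run D
t=22: queue=[D,F,G,C,B,H] q_used=3 → run D
t=23: queue=[F,G,C,B,H] q_used=0 → run F
t=24: queue=[F,G,C,B,H] q_used=1 → run F
t=25: queue=[F,G,C,B,H] q_used=2 → run F
t=26: queue=[F,G,C,B,H] q_used=3 → run F
t=27: queue=[G,C,B,H,F] q_used=0 → run G
t=28: queue=[G,C,B,H,F] q_used=1 → run G
t=29: queue=[G,C,B,H,F] q_used=2 → run G
t=30: queue=[G,C,B,H,F] q_used=3 → run G
t=31: queue=[C,B,H,F,G] q_used=0 → run C
t=32: queue=[C,B,H,F,G] q_used=1 → run C
t=33: queue=[B,H,F,G] q_used=0 → run B
t=34: queue=[B,H,F,G] q_used=1 → run B
t=35: queue=[B,H,F,G] q_used=2 → run B
t=36: queue=[H,F,G] q_used=0 → run H
t=37: queue=[H,F,G] q_used=1 → run H
t=38: queue=[H,F,G] q_used=2 → run H
t=39: queue=[H,F,G] q_used=3 → run H
t=40: queue=[F,G] q_used=0 → run F
t=41: queue=[F,G] q_used=1 → run F
t=42: queue=[F,G] q_used=2 → run F
t=43: queue=[F,G] q_used=3 → run F
t=44: queue=[G] q_used=0 → run G
t=45: (idle)
t=46: (idle)
t=47: (idle)
t=48: (idle)
t=49: (idle)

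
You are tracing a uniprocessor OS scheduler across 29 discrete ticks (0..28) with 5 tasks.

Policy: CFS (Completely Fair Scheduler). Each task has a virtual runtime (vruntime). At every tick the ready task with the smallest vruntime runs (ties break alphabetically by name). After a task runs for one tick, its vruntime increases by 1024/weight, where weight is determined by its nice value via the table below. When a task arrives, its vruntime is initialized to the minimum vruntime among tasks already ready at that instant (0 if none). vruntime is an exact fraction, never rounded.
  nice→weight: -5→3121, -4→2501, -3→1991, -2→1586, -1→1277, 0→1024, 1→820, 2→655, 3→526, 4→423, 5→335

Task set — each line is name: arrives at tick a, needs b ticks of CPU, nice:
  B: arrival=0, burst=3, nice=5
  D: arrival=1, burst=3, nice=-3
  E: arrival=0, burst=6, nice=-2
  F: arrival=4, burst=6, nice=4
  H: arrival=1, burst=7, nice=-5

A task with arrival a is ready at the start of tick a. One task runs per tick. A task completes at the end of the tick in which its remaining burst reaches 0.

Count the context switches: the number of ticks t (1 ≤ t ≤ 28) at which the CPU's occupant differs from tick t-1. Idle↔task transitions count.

t=0: vr[B=0 E=0] → run B
t=1: vr[B=1024/335 D=0 E=0 H=0] → run D
t=2: vr[B=1024/335 D=1024/1991 E=0 H=0] → run E
t=3: vr[B=1024/335 D=1024/1991 E=512/793 H=0] → run H
t=4: vr[B=1024/335 D=1024/1991 E=512/793 F=1024/3121 H=1024/3121] → run F
t=5: vr[B=1024/335 D=1024/1991 E=512/793 F=3629056/1320183 H=1024/3121] → run H
t=6: vr[B=1024/335 D=1024/1991 E=512/793 F=3629056/1320183 H=2048/3121] → run D
t=7: vr[B=1024/335 D=2048/1991 E=512/793 F=3629056/1320183 H=2048/3121] → run E
t=8: vr[B=1024/335 D=2048/1991 E=1024/793 F=3629056/1320183 H=2048/3121] → run H
t=9: vr[B=1024/335 D=2048/1991 E=1024/793 F=3629056/1320183 H=3072/3121] → run H
t=10: vr[B=1024/335 D=2048/1991 E=1024/793 F=3629056/1320183 H=4096/3121] → run D
t=11: vr[B=1024/335 E=1024/793 F=3629056/1320183 H=4096/3121] → run E
t=12: vr[B=1024/335 E=1536/793 F=3629056/1320183 H=4096/3121] → run H
t=13: vr[B=1024/335 E=1536/793 F=3629056/1320183 H=5120/3121] → run H
t=14: vr[B=1024/335 E=1536/793 F=3629056/1320183 H=6144/3121] → run E
t=15: vr[B=1024/335 E=2048/793 F=3629056/1320183 H=6144/3121] → run H
t=16: vr[B=1024/335 E=2048/793 F=3629056/1320183] → run E
t=17: vr[B=1024/335 E=2560/793 F=3629056/1320183] → run F
t=18: vr[B=1024/335 E=2560/793 F=6824960/1320183] → run B
t=19: vr[B=2048/335 E=2560/793 F=6824960/1320183] → run E
t=20: vr[B=2048/335 F=6824960/1320183] → run F
t=21: vr[B=2048/335 F=3340288/440061] → run B
t=22: vr[F=3340288/440061] → run F
t=23: vr[F=13216768/1320183] → run F
t=24: vr[F=16412672/1320183] → run F
t=25: (idle)
t=26: (idle)
t=27: (idle)
t=28: (idle)

context switches = 21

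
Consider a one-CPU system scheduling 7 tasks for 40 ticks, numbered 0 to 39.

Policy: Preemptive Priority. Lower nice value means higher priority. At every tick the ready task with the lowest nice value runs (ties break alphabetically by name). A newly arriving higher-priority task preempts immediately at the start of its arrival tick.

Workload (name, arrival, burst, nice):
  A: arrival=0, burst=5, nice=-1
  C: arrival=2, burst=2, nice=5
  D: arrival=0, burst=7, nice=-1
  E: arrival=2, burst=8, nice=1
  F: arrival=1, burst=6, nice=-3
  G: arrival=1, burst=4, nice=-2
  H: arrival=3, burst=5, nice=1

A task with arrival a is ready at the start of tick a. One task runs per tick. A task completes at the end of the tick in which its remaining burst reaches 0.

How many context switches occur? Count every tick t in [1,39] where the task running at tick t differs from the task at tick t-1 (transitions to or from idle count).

t=0: ready={A,D} → run A
t=1: ready={A,D,F,G} → run F
t=2: ready={A,C,D,E,F,G} → run F
t=3: ready={A,C,D,E,F,G,H} → run F
t=4: ready={A,C,D,E,F,G,H} → run F
t=5: ready={A,C,D,E,F,G,H} → run F
t=6: ready={A,C,D,E,F,G,H} → run F
t=7: ready={A,C,D,E,G,H} → run G
t=8: ready={A,C,D,E,G,H} → run G
t=9: ready={A,C,D,E,G,H} → run G
t=10: ready={A,C,D,E,G,H} → run G
t=11: ready={A,C,D,E,H} → run A
t=12: ready={A,C,D,E,H} → run A
t=13: ready={A,C,D,E,H} → run A
t=14: ready={A,C,D,E,H} → run A
t=15: ready={C,D,E,H} → run D
t=16: ready={C,D,E,H} → run D
t=17: ready={C,D,E,H} → run D
t=18: ready={C,D,E,H} → run D
t=19: ready={C,D,E,H} → run D
t=20: ready={C,D,E,H} → run D
t=21: ready={C,D,E,H} → run D
t=22: ready={C,E,H} → run E
t=23: ready={C,E,H} → run E
t=24: ready={C,E,H} → run E
t=25: ready={C,E,H} → run E
t=26: ready={C,E,H} → run E
t=27: ready={C,E,H} → run E
t=28: ready={C,E,H} → run E
t=29: ready={C,E,H} → run E
t=30: ready={C,H} → run H
t=31: ready={C,H} → run H
t=32: ready={C,H} → run H
t=33: ready={C,H} → run H
t=34: ready={C,H} → run H
t=35: ready={C} → run C
t=36: ready={C} → run C
t=37: (idle)
t=38: (idle)
t=39: (idle)

context switches = 8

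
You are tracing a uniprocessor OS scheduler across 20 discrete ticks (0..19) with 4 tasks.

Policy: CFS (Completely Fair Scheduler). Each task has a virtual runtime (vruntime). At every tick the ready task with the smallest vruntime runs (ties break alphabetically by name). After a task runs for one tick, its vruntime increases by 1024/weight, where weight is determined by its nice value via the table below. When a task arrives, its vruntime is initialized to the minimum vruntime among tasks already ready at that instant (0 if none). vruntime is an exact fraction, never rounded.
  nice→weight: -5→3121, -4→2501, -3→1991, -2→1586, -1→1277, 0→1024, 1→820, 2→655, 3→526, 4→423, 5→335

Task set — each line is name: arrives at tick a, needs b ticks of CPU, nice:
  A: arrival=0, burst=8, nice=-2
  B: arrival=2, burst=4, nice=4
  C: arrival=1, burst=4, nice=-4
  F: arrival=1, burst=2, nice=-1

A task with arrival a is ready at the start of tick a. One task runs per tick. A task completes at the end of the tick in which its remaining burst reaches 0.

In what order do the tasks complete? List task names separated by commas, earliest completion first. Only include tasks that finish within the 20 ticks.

completion order = F, C, A, B

t=0: vr[A=0] → run A
t=1: vr[A=512/793 C=512/793 F=512/793] → run A
t=2: vr[A=1024/793 B=512/793 C=512/793 F=512/793] → run B
t=3: vr[A=1024/793 B=1028608/335439 C=512/793 F=512/793] → run C
t=4: vr[A=1024/793 B=1028608/335439 C=34304/32513 F=512/793] → run F
t=5: vr[A=1024/793 B=1028608/335439 C=34304/32513 F=1465856/1012661] → run C
t=6: vr[A=1024/793 B=1028608/335439 C=47616/32513 F=1465856/1012661] → run A
t=7: vr[A=1536/793 B=1028608/335439 C=47616/32513 F=1465856/1012661] → run F
t=8: vr[A=1536/793 B=1028608/335439 C=47616/32513] → run C
t=9: vr[A=1536/793 B=1028608/335439 C=60928/32513] → run C
t=10: vr[A=1536/793 B=1028608/335439] → run A
t=11: vr[A=2048/793 B=1028608/335439] → run A
t=12: vr[A=2560/793 B=1028608/335439] → run B
t=13: vr[A=2560/793 B=1840640/335439] → run A
t=14: vr[A=3072/793 B=1840640/335439] → run A
t=15: vr[A=3584/793 B=1840640/335439] → run A
t=16: vr[B=1840640/335439] → run B
t=17: vr[B=884224/111813] → run B
t=18: (idle)
t=19: (idle)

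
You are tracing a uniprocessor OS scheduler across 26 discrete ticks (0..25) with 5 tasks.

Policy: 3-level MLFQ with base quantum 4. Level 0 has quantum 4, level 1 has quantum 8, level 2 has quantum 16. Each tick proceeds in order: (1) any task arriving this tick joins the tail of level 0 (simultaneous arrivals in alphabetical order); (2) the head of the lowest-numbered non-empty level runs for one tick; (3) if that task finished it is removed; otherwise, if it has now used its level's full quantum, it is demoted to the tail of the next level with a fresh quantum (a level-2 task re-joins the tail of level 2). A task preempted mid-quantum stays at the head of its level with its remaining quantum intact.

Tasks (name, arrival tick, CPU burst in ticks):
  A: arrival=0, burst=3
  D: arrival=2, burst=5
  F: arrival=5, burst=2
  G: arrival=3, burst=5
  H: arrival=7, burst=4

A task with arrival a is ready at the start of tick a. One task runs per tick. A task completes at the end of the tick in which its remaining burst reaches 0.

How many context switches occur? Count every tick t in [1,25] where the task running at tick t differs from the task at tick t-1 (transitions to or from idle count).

context switches = 7

t=0: L0/L1/L2 = A/-/- → run A
t=1: L0/L1/L2 = A/-/- → run A
t=2: L0/L1/L2 = AD/-/- → run A
t=3: L0/L1/L2 = DG/-/- → run D
t=4: L0/L1/L2 = DG/-/- → run D
t=5: L0/L1/L2 = DGF/-/- → run D
t=6: L0/L1/L2 = DGF/-/- → run D
t=7: L0/L1/L2 = GFH/D/- → run G
t=8: L0/L1/L2 = GFH/D/- → run G
t=9: L0/L1/L2 = GFH/D/- → run G
t=10: L0/L1/L2 = GFH/D/- → run G
t=11: L0/L1/L2 = FH/DG/- → run F
t=12: L0/L1/L2 = FH/DG/- → run F
t=13: L0/L1/L2 = H/DG/- → run H
t=14: L0/L1/L2 = H/DG/- → run H
t=15: L0/L1/L2 = H/DG/- → run H
t=16: L0/L1/L2 = H/DG/- → run H
t=17: L0/L1/L2 = -/DG/- → run D
t=18: L0/L1/L2 = -/G/- → run G
t=19: (idle)
t=20: (idle)
t=21: (idle)
t=22: (idle)
t=23: (idle)
t=24: (idle)
t=25: (idle)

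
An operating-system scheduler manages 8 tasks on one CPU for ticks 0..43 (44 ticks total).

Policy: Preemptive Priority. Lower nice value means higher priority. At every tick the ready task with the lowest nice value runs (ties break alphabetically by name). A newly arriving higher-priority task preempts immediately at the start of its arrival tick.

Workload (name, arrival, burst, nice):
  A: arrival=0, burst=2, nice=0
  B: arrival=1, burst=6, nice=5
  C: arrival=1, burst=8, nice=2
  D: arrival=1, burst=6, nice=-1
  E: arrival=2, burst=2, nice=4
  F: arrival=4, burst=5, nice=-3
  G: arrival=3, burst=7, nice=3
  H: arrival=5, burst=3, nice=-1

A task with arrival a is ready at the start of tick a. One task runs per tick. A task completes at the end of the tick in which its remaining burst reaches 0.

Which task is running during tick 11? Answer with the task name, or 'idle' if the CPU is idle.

running at tick 11 = D

t=0: ready={A} → run A
t=1: ready={A,B,C,D} → run D
t=2: ready={A,B,C,D,E} → run D
t=3: ready={A,B,C,D,E,G} → run D
t=4: ready={A,B,C,D,E,F,G} → run F
t=5: ready={A,B,C,D,E,F,G,H} → run F
t=6: ready={A,B,C,D,E,F,G,H} → run F
t=7: ready={A,B,C,D,E,F,G,H} → run F
t=8: ready={A,B,C,D,E,F,G,H} → run F
t=9: ready={A,B,C,D,E,G,H} → run D
t=10: ready={A,B,C,D,E,G,H} → run D
t=11: ready={A,B,C,D,E,G,H} → run D
t=12: ready={A,B,C,E,G,H} → run H
t=13: ready={A,B,C,E,G,H} → run H
t=14: ready={A,B,C,E,G,H} → run H
t=15: ready={A,B,C,E,G} → run A
t=16: ready={B,C,E,G} → run C
t=17: ready={B,C,E,G} → run C
t=18: ready={B,C,E,G} → run C
t=19: ready={B,C,E,G} → run C
t=20: ready={B,C,E,G} → run C
t=21: ready={B,C,E,G} → run C
t=22: ready={B,C,E,G} → run C
t=23: ready={B,C,E,G} → run C
t=24: ready={B,E,G} → run G
t=25: ready={B,E,G} → run G
t=26: ready={B,E,G} → run G
t=27: ready={B,E,G} → run G
t=28: ready={B,E,G} → run G
t=29: ready={B,E,G} → run G
t=30: ready={B,E,G} → run G
t=31: ready={B,E} → run E
t=32: ready={B,E} → run E
t=33: ready={B} → run B
t=34: ready={B} → run B
t=35: ready={B} → run B
t=36: ready={B} → run B
t=37: ready={B} → run B
t=38: ready={B} → run B
t=39: (idle)
t=40: (idle)
t=41: (idle)
t=42: (idle)
t=43: (idle)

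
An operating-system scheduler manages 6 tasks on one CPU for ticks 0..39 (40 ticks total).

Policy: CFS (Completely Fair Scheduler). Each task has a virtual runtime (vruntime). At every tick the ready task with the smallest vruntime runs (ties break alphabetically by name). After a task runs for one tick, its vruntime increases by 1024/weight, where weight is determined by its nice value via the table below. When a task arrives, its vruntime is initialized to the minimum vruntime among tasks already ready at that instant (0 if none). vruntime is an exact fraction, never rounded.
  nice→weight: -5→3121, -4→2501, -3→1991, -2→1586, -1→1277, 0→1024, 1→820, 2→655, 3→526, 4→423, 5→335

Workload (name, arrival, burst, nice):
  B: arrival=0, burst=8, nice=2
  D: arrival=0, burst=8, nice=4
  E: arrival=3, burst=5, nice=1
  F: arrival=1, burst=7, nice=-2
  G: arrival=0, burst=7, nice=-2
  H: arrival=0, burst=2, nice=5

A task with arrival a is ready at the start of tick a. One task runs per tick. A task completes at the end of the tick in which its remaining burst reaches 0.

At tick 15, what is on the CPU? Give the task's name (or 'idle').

running at tick 15 = E

t=0: vr[B=0 D=0 G=0 H=0] → run B
t=1: vr[B=1024/655 D=0 F=0 G=0 H=0] → run D
t=2: vr[B=1024/655 D=1024/423 F=0 G=0 H=0] → run F
t=3: vr[B=1024/655 D=1024/423 E=0 F=512/793 G=0 H=0] → run E
t=4: vr[B=1024/655 D=1024/423 E=256/205 F=512/793 G=0 H=0] → run G
t=5: vr[B=1024/655 D=1024/423 E=256/205 F=512/793 G=512/793 H=0] → run H
t=6: vr[B=1024/655 D=1024/423 E=256/205 F=512/793 G=512/793 H=1024/335] → run F
t=7: vr[B=1024/655 D=1024/423 E=256/205 F=1024/793 G=512/793 H=1024/335] → run G
t=8: vr[B=1024/655 D=1024/423 E=256/205 F=1024/793 G=1024/793 H=1024/335] → run E
t=9: vr[B=1024/655 D=1024/423 E=512/205 F=1024/793 G=1024/793 H=1024/335] → run F
t=10: vr[B=1024/655 D=1024/423 E=512/205 F=1536/793 G=1024/793 H=1024/335] → run G
t=11: vr[B=1024/655 D=1024/423 E=512/205 F=1536/793 G=1536/793 H=1024/335] → run B
t=12: vr[B=2048/655 D=1024/423 E=512/205 F=1536/793 G=1536/793 H=1024/335] → run F
t=13: vr[B=2048/655 D=1024/423 E=512/205 F=2048/793 G=1536/793 H=1024/335] → run G
t=14: vr[B=2048/655 D=1024/423 E=512/205 F=2048/793 G=2048/793 H=1024/335] → run D
t=15: vr[B=2048/655 D=2048/423 E=512/205 F=2048/793 G=2048/793 H=1024/335] → run E
t=16: vr[B=2048/655 D=2048/423 E=768/205 F=2048/793 G=2048/793 H=1024/335] → run F
t=17: vr[B=2048/655 D=2048/423 E=768/205 F=2560/793 G=2048/793 H=1024/335] → run G
t=18: vr[B=2048/655 D=2048/423 E=768/205 F=2560/793 G=2560/793 H=1024/335] → run H
t=19: vr[B=2048/655 D=2048/423 E=768/205 F=2560/793 G=2560/793] → run B
t=20: vr[B=3072/655 D=2048/423 E=768/205 F=2560/793 G=2560/793] → run F
t=21: vr[B=3072/655 D=2048/423 E=768/205 F=3072/793 G=2560/793] → run G
t=22: vr[B=3072/655 D=2048/423 E=768/205 F=3072/793 G=3072/793] → run E
t=23: vr[B=3072/655 D=2048/423 E=1024/205 F=3072/793 G=3072/793] → run F
t=24: vr[B=3072/655 D=2048/423 E=1024/205 G=3072/793] → run G
t=25: vr[B=3072/655 D=2048/423 E=1024/205] → run B
t=26: vr[B=4096/655 D=2048/423 E=1024/205] → run D
t=27: vr[B=4096/655 D=1024/141 E=1024/205] → run E
t=28: vr[B=4096/655 D=1024/141] → run B
t=29: vr[B=1024/131 D=1024/141] → run D
t=30: vr[B=1024/131 D=4096/423] → run B
t=31: vr[B=6144/655 D=4096/423] → run B
t=32: vr[B=7168/655 D=4096/423] → run D
t=33: vr[B=7168/655 D=5120/423] → run B
t=34: vr[D=5120/423] → run D
t=35: vr[D=2048/141] → run D
t=36: vr[D=7168/423] → run D
t=37: (idle)
t=38: (idle)
t=39: (idle)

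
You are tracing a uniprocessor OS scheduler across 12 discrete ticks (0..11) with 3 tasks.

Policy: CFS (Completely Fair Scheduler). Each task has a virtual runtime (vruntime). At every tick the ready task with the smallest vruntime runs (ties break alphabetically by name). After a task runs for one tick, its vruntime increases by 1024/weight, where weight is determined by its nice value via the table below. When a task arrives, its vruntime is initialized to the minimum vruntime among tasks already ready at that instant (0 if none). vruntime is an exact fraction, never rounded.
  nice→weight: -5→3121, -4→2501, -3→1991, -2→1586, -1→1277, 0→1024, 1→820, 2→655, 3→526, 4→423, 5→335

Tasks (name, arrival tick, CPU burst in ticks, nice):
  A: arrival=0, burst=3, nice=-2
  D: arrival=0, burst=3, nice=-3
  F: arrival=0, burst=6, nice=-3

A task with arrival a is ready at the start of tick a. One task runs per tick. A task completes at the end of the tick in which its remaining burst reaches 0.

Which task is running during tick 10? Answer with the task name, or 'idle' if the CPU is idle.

running at tick 10 = F

t=0: vr[A=0 D=0 F=0] → run A
t=1: vr[A=512/793 D=0 F=0] → run D
t=2: vr[A=512/793 D=1024/1991 F=0] → run F
t=3: vr[A=512/793 D=1024/1991 F=1024/1991] → run D
t=4: vr[A=512/793 D=2048/1991 F=1024/1991] → run F
t=5: vr[A=512/793 D=2048/1991 F=2048/1991] → run A
t=6: vr[A=1024/793 D=2048/1991 F=2048/1991] → run D
t=7: vr[A=1024/793 F=2048/1991] → run F
t=8: vr[A=1024/793 F=3072/1991] → run A
t=9: vr[F=3072/1991] → run F
t=10: vr[F=4096/1991] → run F
t=11: vr[F=5120/1991] → run F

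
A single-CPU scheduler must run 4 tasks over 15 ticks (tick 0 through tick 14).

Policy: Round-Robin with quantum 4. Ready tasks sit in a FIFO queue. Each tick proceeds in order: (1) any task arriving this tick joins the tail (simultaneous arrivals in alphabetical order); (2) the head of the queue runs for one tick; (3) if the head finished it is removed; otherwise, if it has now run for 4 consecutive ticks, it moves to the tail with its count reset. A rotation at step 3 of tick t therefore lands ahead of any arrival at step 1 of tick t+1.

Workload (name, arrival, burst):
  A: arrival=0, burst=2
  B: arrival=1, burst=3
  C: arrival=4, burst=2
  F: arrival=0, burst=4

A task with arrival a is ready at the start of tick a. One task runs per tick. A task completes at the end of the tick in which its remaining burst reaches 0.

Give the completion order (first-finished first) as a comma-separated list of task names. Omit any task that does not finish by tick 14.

completion order = A, F, B, C

t=0: queue=[A,F] q_used=0 → run A
t=1: queue=[A,F,B] q_used=1 → run A
t=2: queue=[F,B] q_used=0 → run F
t=3: queue=[F,B] q_used=1 → run F
t=4: queue=[F,B,C] q_used=2 → run F
t=5: queue=[F,B,C] q_used=3 → run F
t=6: queue=[B,C] q_used=0 → run B
t=7: queue=[B,C] q_used=1 → run B
t=8: queue=[B,C] q_used=2 → run B
t=9: queue=[C] q_used=0 → run C
t=10: queue=[C] q_used=1 → run C
t=11: (idle)
t=12: (idle)
t=13: (idle)
t=14: (idle)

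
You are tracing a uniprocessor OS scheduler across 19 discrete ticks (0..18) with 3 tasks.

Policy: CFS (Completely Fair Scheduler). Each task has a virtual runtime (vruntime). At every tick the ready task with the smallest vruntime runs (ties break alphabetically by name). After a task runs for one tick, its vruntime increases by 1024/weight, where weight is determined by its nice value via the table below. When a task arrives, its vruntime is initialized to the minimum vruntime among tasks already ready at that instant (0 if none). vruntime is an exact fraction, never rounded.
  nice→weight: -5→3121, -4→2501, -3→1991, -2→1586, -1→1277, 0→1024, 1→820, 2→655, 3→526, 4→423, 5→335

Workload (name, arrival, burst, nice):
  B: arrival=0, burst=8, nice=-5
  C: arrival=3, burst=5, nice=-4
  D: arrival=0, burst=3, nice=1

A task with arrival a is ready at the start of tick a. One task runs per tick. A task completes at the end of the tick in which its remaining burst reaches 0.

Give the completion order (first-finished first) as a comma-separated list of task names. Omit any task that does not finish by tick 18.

completion order = C, B, D

t=0: vr[B=0 D=0] → run B
t=1: vr[B=1024/3121 D=0] → run D
t=2: vr[B=1024/3121 D=256/205] → run B
t=3: vr[B=2048/3121 C=2048/3121 D=256/205] → run B
t=4: vr[B=3072/3121 C=2048/3121 D=256/205] → run C
t=5: vr[B=3072/3121 C=8317952/7805621 D=256/205] → run B
t=6: vr[B=4096/3121 C=8317952/7805621 D=256/205] → run C
t=7: vr[B=4096/3121 C=11513856/7805621 D=256/205] → run D
t=8: vr[B=4096/3121 C=11513856/7805621 D=512/205] → run B
t=9: vr[B=5120/3121 C=11513856/7805621 D=512/205] → run C
t=10: vr[B=5120/3121 C=14709760/7805621 D=512/205] → run B
t=11: vr[B=6144/3121 C=14709760/7805621 D=512/205] → run C
t=12: vr[B=6144/3121 C=17905664/7805621 D=512/205] → run B
t=13: vr[B=7168/3121 C=17905664/7805621 D=512/205] → run C
t=14: vr[B=7168/3121 D=512/205] → run B
t=15: vr[D=512/205] → run D
t=16: (idle)
t=17: (idle)
t=18: (idle)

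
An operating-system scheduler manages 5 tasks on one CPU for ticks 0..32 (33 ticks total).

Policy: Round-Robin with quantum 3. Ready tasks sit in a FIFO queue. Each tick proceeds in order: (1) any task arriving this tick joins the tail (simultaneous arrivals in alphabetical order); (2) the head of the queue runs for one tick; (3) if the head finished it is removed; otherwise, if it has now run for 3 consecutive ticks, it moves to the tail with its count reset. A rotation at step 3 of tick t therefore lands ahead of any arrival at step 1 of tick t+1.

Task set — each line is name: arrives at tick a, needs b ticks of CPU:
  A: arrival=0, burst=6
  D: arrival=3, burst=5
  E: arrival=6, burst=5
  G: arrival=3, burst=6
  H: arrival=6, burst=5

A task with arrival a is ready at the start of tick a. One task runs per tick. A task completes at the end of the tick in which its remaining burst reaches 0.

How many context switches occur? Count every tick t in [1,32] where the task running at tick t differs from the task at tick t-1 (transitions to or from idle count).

t=0: queue=[A] q_used=0 → run A
t=1: queue=[A] q_used=1 → run A
t=2: queue=[A] q_used=2 → run A
t=3: queue=[A,D,G] q_used=0 → run A
t=4: queue=[A,D,G] q_used=1 → run A
t=5: queue=[A,D,G] q_used=2 → run A
t=6: queue=[D,G,E,H] q_used=0 → run D
t=7: queue=[D,G,E,H] q_used=1 → run D
t=8: queue=[D,G,E,H] q_used=2 → run D
t=9: queue=[G,E,H,D] q_used=0 → run G
t=10: queue=[G,E,H,D] q_used=1 → run G
t=11: queue=[G,E,H,D] q_used=2 → run G
t=12: queue=[E,H,D,G] q_used=0 → run E
t=13: queue=[E,H,D,G] q_used=1 → run E
t=14: queue=[E,H,D,G] q_used=2 → run E
t=15: queue=[H,D,G,E] q_used=0 → run H
t=16: queue=[H,D,G,E] q_used=1 → run H
t=17: queue=[H,D,G,E] q_used=2 → run H
t=18: queue=[D,G,E,H] q_used=0 → run D
t=19: queue=[D,G,E,H] q_used=1 → run D
t=20: queue=[G,E,H] q_used=0 → run G
t=21: queue=[G,E,H] q_used=1 → run G
t=22: queue=[G,E,H] q_used=2 → run G
t=23: queue=[E,H] q_used=0 → run E
t=24: queue=[E,H] q_used=1 → run E
t=25: queue=[H] q_used=0 → run H
t=26: queue=[H] q_used=1 → run H
t=27: (idle)
t=28: (idle)
t=29: (idle)
t=30: (idle)
t=31: (idle)
t=32: (idle)

context switches = 9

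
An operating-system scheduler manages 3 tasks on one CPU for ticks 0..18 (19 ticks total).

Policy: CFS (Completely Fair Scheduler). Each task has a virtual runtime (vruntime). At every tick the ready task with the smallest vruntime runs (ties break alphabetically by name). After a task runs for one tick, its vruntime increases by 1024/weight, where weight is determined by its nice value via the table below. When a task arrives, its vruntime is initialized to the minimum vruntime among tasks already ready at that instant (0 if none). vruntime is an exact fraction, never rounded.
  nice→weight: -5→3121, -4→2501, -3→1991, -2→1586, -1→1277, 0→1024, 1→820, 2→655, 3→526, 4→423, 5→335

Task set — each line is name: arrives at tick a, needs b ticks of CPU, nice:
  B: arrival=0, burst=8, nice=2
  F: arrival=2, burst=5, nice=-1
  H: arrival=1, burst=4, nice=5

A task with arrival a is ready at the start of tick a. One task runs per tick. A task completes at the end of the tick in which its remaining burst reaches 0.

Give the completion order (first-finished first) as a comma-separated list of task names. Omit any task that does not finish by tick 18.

t=0: vr[B=0] → run B
t=1: vr[B=1024/655 H=1024/655] → run B
t=2: vr[B=2048/655 F=1024/655 H=1024/655] → run F
t=3: vr[B=2048/655 F=1978368/836435 H=1024/655] → run H
t=4: vr[B=2048/655 F=1978368/836435 H=202752/43885] → run F
t=5: vr[B=2048/655 F=2649088/836435 H=202752/43885] → run B
t=6: vr[B=3072/655 F=2649088/836435 H=202752/43885] → run F
t=7: vr[B=3072/655 F=3319808/836435 H=202752/43885] → run F
t=8: vr[B=3072/655 F=3990528/836435 H=202752/43885] → run H
t=9: vr[B=3072/655 F=3990528/836435 H=336896/43885] → run B
t=10: vr[B=4096/655 F=3990528/836435 H=336896/43885] → run F
t=11: vr[B=4096/655 H=336896/43885] → run B
t=12: vr[B=1024/131 H=336896/43885] → run H
t=13: vr[B=1024/131 H=94208/8777] → run B
t=14: vr[B=6144/655 H=94208/8777] → run B
t=15: vr[B=7168/655 H=94208/8777] → run H
t=16: vr[B=7168/655] → run B
t=17: (idle)
t=18: (idle)

completion order = F, H, B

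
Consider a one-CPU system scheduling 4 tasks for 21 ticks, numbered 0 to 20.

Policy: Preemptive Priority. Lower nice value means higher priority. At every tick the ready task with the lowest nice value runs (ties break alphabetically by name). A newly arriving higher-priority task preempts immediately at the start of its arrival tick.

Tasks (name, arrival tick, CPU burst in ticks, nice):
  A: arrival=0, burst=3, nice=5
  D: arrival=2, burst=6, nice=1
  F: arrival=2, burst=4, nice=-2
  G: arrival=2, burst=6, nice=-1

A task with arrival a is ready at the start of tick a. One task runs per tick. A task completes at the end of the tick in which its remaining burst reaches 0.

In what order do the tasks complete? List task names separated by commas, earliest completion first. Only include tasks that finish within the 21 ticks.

completion order = F, G, D, A

t=0: ready={A} → run A
t=1: ready={A} → run A
t=2: ready={A,D,F,G} → run F
t=3: ready={A,D,F,G} → run F
t=4: ready={A,D,F,G} → run F
t=5: ready={A,D,F,G} → run F
t=6: ready={A,D,G} → run G
t=7: ready={A,D,G} → run G
t=8: ready={A,D,G} → run G
t=9: ready={A,D,G} → run G
t=10: ready={A,D,G} → run G
t=11: ready={A,D,G} → run G
t=12: ready={A,D} → run D
t=13: ready={A,D} → run D
t=14: ready={A,D} → run D
t=15: ready={A,D} → run D
t=16: ready={A,D} → run D
t=17: ready={A,D} → run D
t=18: ready={A} → run A
t=19: (idle)
t=20: (idle)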